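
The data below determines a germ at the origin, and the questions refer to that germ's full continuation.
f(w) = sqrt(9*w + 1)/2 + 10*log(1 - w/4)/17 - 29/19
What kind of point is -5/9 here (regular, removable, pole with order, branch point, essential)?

There is no denominator, hence no pole anywhere.
Branch term sqrt(1 - w/(-1/9)): argument at -5/9 is -4, nonzero, so -5/9 is not its branch point (a point on a principal cut is still regular for the continued germ).
Branch term log(1 - w/(4)): argument at -5/9 is 41/36, nonzero, so -5/9 is not its branch point (a point on a principal cut is still regular for the continued germ).
So the germ continues analytically to -5/9.

The point is a regular point.


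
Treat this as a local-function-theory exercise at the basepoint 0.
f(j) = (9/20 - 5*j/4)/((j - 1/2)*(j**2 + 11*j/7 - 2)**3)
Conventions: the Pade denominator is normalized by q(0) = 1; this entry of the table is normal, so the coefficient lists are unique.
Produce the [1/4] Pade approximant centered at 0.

Taylor coefficients needed (expand at 0): a_0 = 9/80, a_1 = 199/1120, a_2 = 1601/7840, a_3 = -3113/21952, a_4 = -4360929/3073280, a_5 = -30607089/6146560.
Write the denominator as Q(j) = 1 + q1*j + q2*j^2 + q3*j^3 + q4*j^4. Requiring Q*f - P = O(j^6) with deg P <= 1 kills the coefficients of j^2..j^5 in Q*f:
  j^2: a_2 + q1*a_1 + q2*a_0 = 0, i.e. 1601/7840 + (199/1120)*q1 + (9/80)*q2 = 0.
  j^3: a_3 + q1*a_2 + q2*a_1 + q3*a_0 = 0, i.e. -3113/21952 + (1601/7840)*q1 + (199/1120)*q2 + (9/80)*q3 = 0.
  j^4: a_4 + q1*a_3 + q2*a_2 + q3*a_1 + q4*a_0 = 0, i.e. -4360929/3073280 + (-3113/21952)*q1 + (1601/7840)*q2 + (199/1120)*q3 + (9/80)*q4 = 0.
  j^5: a_5 + q1*a_4 + q2*a_3 + q3*a_2 + q4*a_1 = 0, i.e. -30607089/6146560 + (-4360929/3073280)*q1 + (-3113/21952)*q2 + (1601/7840)*q3 + (199/1120)*q4 = 0.
Solving this linear system: q1 = -176911808/41092849, q2 = 2867436465/575299886, q3 = 2422906601/2013549601, q4 = -121181451883/32216793616.
The numerator is Q*f truncated at degree 1: P0 = a_0 = 9/80; P1 = a_1 + q1*a_0 = -288028793/939265120.

The Pade approximant has numerator coefficients [9/80, -288028793/939265120]; denominator coefficients [1, -176911808/41092849, 2867436465/575299886, 2422906601/2013549601, -121181451883/32216793616].


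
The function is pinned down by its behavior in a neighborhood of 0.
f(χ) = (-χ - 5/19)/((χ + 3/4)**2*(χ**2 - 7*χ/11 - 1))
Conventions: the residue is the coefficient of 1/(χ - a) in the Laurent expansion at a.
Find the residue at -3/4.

The residue is 588720/931.

At the order-2 pole -3/4 set g(χ) = (χ - (-3/4))^2*f(χ) = (-χ - 5/19)/(χ**2 - 7*χ/11 - 1).
Order-2 pole: residue = g'(a); g'(-3/4) = 588720/931, so the residue is 588720/931.


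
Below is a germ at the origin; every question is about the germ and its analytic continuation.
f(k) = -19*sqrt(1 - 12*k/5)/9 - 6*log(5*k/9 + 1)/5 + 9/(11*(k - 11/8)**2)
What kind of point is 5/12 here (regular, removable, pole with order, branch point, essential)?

The term (-19/9)*sqrt(1 - k/(5/12)) has argument 1 - 5/12/(5/12) = 0 at 5/12: a square-root (algebraic, two-sheeted) branch point; the remaining terms are analytic or single-valued there.

The point is an algebraic (square-root) branch point.


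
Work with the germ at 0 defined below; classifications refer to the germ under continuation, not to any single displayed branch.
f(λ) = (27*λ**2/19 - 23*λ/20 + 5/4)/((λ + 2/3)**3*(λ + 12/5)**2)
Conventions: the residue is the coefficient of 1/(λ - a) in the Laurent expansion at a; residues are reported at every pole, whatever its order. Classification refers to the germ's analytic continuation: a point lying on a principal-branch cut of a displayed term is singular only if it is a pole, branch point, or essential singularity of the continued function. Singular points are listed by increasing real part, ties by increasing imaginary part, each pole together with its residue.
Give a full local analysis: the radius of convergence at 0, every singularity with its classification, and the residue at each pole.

Denominator factor (λ + 12/5)^2: pole of order 2 at -12/5, modulus 12/5.
Denominator factor (λ + 2/3)^3: pole of order 3 at -2/3, modulus 2/3.
The radius of convergence is the smallest modulus among the singular points: 2/3.
At the order-2 pole -12/5 set g(λ) = (λ - (-12/5))^2*f(λ) = (27*λ**2/19 - 23*λ/20 + 5/4)/(λ + 2/3)**3.
Order-2 pole: residue = g'(a); g'(-12/5) = -87604875/34730176, so the residue is -87604875/34730176.
At the order-3 pole -2/3 set g(λ) = (λ - (-2/3))^3*f(λ) = (27*λ**2/19 - 23*λ/20 + 5/4)/(λ + 12/5)**2.
Order-3 pole: residue = g''(a)/2; g''(-2/3) = 87604875/17365088, so the residue is 87604875/34730176.
List the singular points by increasing real part (a conjugate pair: the negative imaginary part first).

Radius of convergence at 0: 2/3.
At -12/5: a pole of order 2; residue -87604875/34730176.
At -2/3: a pole of order 3; residue 87604875/34730176.


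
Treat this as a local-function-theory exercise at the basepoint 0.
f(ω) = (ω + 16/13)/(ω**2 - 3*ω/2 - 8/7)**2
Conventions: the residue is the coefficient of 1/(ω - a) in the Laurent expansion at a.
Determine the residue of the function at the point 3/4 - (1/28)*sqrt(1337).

The factor ω**2 - 3*ω/2 - 8/7 splits as (ω - a)(ω - a') with a = 3/4 - (1/28)*sqrt(1337), a' = 3/4 + (1/28)*sqrt(1337). At the order-2 pole a set g(ω) = (ω - a)^2*f(ω) = [ω + 16/13] / (ω - a')^2.
Order-2 pole: residue = g'(a); g'(3/4 - (1/28)*sqrt(1337)) = (2884/474253)*sqrt(1337), so the residue is (2884/474253)*sqrt(1337).

The residue is (2884/474253)*sqrt(1337).


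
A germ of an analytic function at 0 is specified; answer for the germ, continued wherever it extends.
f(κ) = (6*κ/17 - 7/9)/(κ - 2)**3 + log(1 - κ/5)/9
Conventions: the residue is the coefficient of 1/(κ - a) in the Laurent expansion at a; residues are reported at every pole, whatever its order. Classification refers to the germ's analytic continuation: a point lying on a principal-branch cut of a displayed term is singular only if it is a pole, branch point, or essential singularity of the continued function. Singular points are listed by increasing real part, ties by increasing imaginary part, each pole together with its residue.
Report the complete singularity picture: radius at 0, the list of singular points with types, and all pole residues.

Denominator factor (κ - 2)^3: pole of order 3 at 2, modulus 2.
Branch term (1/9)*log(1 - κ/(5)): its argument vanishes at κ = 5, a logarithmic branch point, modulus 5.
The radius of convergence is the smallest modulus among the singular points: 2.
The branch term is analytic at 2 and contributes nothing to the residue; only the rational part matters.
At the order-3 pole 2 set g(κ) = (κ - (2))^3*(rational part) = 6*κ/17 - 7/9.
Order-3 pole: residue = g''(a)/2; g''(2) = 0, so the residue is 0.
List the singular points by increasing real part (a conjugate pair: the negative imaginary part first).

Radius of convergence at 0: 2.
At 2: a pole of order 3; residue 0.
At 5: a logarithmic branch point.


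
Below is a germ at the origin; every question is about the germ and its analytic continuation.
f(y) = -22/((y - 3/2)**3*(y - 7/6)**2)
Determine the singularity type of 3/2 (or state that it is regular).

The point is a pole of order 3.

The denominator factor y - 3/2 vanishes at 3/2 and appears to the power 3; the numerator there equals -22, nonzero, and no other factor vanishes.
Hence a pole whose order is the multiplicity, 3.


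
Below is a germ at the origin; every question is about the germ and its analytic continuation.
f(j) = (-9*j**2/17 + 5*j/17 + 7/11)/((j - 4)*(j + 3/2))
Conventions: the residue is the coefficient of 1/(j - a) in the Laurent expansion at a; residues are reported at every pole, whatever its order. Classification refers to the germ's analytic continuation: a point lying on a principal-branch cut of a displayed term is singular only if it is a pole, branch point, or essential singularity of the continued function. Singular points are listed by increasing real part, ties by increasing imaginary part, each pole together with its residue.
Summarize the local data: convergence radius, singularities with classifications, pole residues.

Radius of convergence at 0: 3/2.
At -3/2: a pole of order 1; residue 745/4114.
At 4: a pole of order 1; residue -2490/2057.

Denominator factor (j - 4): pole of order 1 at 4, modulus 4.
Denominator factor (j + 3/2): pole of order 1 at -3/2, modulus 3/2.
The radius of convergence is the smallest modulus among the singular points: 3/2.
At the order-1 pole -3/2 set g(j) = (j - (-3/2))*f(j) = (-9*j**2/17 + 5*j/17 + 7/11)/(j - 4).
Simple pole: residue = g(a) at a = -3/2, which is 745/4114.
At the order-1 pole 4 set g(j) = (j - (4))*f(j) = (-9*j**2/17 + 5*j/17 + 7/11)/(j + 3/2).
Simple pole: residue = g(a) at a = 4, which is -2490/2057.
List the singular points by increasing real part (a conjugate pair: the negative imaginary part first).


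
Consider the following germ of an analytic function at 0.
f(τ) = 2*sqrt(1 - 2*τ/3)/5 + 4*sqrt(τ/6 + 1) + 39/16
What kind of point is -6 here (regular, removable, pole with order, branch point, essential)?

The point is an algebraic (square-root) branch point.

The term (4)*sqrt(1 - τ/(-6)) has argument 1 - -6/(-6) = 0 at -6: a square-root (algebraic, two-sheeted) branch point; the remaining terms are analytic or single-valued there.


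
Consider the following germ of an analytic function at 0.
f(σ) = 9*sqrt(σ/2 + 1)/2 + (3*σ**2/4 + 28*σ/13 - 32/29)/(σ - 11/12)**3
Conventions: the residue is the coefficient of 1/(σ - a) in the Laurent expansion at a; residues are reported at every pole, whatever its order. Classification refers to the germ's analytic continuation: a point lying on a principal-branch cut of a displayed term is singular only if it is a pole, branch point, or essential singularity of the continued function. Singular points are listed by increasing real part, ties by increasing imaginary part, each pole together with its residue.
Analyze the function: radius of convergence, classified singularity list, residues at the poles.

Radius of convergence at 0: 11/12.
At -2: an algebraic (square-root) branch point.
At 11/12: a pole of order 3; residue 3/4.

Denominator factor (σ - 11/12)^3: pole of order 3 at 11/12, modulus 11/12.
Branch term (9/2)*sqrt(1 - σ/(-2)): its argument vanishes at σ = -2, a square-root branch point, modulus 2.
The radius of convergence is the smallest modulus among the singular points: 11/12.
The branch term is analytic at 11/12 and contributes nothing to the residue; only the rational part matters.
At the order-3 pole 11/12 set g(σ) = (σ - (11/12))^3*(rational part) = 3*σ**2/4 + 28*σ/13 - 32/29.
Order-3 pole: residue = g''(a)/2; g''(11/12) = 3/2, so the residue is 3/4.
List the singular points by increasing real part (a conjugate pair: the negative imaginary part first).


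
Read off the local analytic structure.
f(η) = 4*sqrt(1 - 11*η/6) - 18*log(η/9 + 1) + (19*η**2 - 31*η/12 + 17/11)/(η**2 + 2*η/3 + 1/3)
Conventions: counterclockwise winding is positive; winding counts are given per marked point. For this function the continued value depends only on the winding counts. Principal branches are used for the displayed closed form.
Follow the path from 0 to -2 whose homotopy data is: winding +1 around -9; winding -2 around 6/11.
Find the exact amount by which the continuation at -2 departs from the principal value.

Continued minus principal equals -(36)*pi*i.

The rational part is single-valued and drops out of the difference; each branch term changes only by its own monodromy.
(-18)*log(1 - η/(-9)): each positive loop around -9 adds 2*pi*i to the log, so winding +1 contributes (-18)*(1)*2*pi*i = -(36)*pi*i.
(4)*sqrt(1 - η/(6/11)): winding -2 is even, the square root returns to the same sheet, contribution 0.
Summing the contributions at η = -2 gives -(36)*pi*i.


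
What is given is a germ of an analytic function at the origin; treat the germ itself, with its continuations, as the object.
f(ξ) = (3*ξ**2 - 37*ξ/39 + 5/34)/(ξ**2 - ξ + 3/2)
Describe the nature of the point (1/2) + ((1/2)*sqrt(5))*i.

The point is a pole of order 1.

The denominator factor ξ**2 - ξ + 3/2 vanishes at (1/2) + ((1/2)*sqrt(5))*i and appears to the power 1; the numerator there equals (-2206/663) + ((40/39)*sqrt(5))*i, nonzero, and no other factor vanishes.
Hence a pole whose order is the multiplicity, 1.


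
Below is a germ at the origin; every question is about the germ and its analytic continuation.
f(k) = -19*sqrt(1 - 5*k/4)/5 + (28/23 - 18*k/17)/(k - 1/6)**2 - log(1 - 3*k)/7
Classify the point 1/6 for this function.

The denominator factor k - 1/6 vanishes at 1/6 and appears to the power 2; the numerator there equals 407/391, nonzero, and no other factor vanishes.
The branch terms are analytic at this point.
Hence a pole whose order is the multiplicity, 2.

The point is a pole of order 2.


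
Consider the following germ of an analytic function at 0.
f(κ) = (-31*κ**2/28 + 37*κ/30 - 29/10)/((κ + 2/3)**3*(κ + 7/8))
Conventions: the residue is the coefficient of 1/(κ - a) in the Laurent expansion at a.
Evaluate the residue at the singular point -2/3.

At the order-3 pole -2/3 set g(κ) = (κ - (-2/3))^3*f(κ) = (-31*κ**2/28 + 37*κ/30 - 29/10)/(κ + 7/8).
Order-3 pole: residue = g''(a)/2; g''(-2/3) = -133452/125, so the residue is -66726/125.

The residue is -66726/125.


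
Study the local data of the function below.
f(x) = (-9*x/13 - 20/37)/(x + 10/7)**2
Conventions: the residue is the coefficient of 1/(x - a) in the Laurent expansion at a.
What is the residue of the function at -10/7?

At the order-2 pole -10/7 set g(x) = (x - (-10/7))^2*f(x) = -9*x/13 - 20/37.
Order-2 pole: residue = g'(a); g'(-10/7) = -9/13, so the residue is -9/13.

The residue is -9/13.


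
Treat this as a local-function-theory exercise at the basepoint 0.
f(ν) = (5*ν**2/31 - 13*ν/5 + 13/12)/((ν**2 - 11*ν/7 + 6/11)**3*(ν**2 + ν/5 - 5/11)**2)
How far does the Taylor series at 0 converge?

Denominator factor (ν**2 - 11*ν/7 + 6/11)^3: discriminant 155/539, real irrational roots 11/14 + (1/154)*sqrt(1705) and 11/14 - (1/154)*sqrt(1705); poles of order 3, moduli 11/14 + (1/154)*sqrt(1705) and 11/14 - (1/154)*sqrt(1705).
Denominator factor (ν**2 + ν/5 - 5/11)^2: discriminant 511/275, real irrational roots -1/10 + (1/110)*sqrt(5621) and -1/10 - (1/110)*sqrt(5621); poles of order 2, moduli -1/10 + (1/110)*sqrt(5621) and 1/10 + (1/110)*sqrt(5621).
The radius of convergence is the smallest modulus among the singular points: 11/14 - (1/154)*sqrt(1705).

The radius of convergence is 11/14 - (1/154)*sqrt(1705).


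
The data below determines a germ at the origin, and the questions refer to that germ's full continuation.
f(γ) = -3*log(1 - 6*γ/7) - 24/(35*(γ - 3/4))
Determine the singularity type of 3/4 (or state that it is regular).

The point is a pole of order 1.

The denominator factor γ - 3/4 vanishes at 3/4 and appears to the power 1; the numerator there equals -24/35, nonzero, and no other factor vanishes.
The branch terms are analytic at this point.
Hence a pole whose order is the multiplicity, 1.


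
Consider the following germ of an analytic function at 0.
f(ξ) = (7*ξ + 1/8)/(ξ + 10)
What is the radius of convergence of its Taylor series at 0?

The radius of convergence is 10.

Denominator factor (ξ + 10): pole of order 1 at -10, modulus 10.
The radius of convergence is the smallest modulus among the singular points: 10.


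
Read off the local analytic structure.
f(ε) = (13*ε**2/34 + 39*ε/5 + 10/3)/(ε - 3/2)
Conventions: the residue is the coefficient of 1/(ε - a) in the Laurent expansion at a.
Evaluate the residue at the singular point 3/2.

At the order-1 pole 3/2 set g(ε) = (ε - (3/2))*f(ε) = 13*ε**2/34 + 39*ε/5 + 10/3.
Simple pole: residue = g(a) at a = 3/2, which is 32423/2040.

The residue is 32423/2040.


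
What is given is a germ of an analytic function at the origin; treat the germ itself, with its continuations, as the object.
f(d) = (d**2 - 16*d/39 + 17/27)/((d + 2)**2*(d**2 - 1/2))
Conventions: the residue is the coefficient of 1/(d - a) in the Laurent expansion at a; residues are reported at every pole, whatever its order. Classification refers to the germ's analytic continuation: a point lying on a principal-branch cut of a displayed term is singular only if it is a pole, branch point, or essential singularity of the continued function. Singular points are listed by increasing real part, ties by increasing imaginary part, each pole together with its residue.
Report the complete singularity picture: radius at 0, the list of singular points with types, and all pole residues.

Radius of convergence at 0: (1/2)*sqrt(2).
At -2: a pole of order 2; residue 8936/17199.
At -(1/2)*sqrt(2): a pole of order 1; residue -4468/17199 - (307/1274)*sqrt(2).
At (1/2)*sqrt(2): a pole of order 1; residue -4468/17199 + (307/1274)*sqrt(2).

Denominator factor (d**2 - 1/2): discriminant 2, real irrational roots (1/2)*sqrt(2) and -(1/2)*sqrt(2); poles of order 1, moduli (1/2)*sqrt(2) and (1/2)*sqrt(2).
Denominator factor (d + 2)^2: pole of order 2 at -2, modulus 2.
The radius of convergence is the smallest modulus among the singular points: (1/2)*sqrt(2).
At the order-2 pole -2 set g(d) = (d - (-2))^2*f(d) = (d**2 - 16*d/39 + 17/27)/(d**2 - 1/2).
Order-2 pole: residue = g'(a); g'(-2) = 8936/17199, so the residue is 8936/17199.
The factor d**2 - 1/2 splits as (d - a)(d - a') with a = -(1/2)*sqrt(2), a' = (1/2)*sqrt(2). At the order-1 pole a set g(d) = (d - a)*f(d) = [(d**2 - 16*d/39 + 17/27)/(d + 2)**2] / (d - a').
Simple pole: residue = g(a) at a = -(1/2)*sqrt(2), which is -4468/17199 - (307/1274)*sqrt(2).
The factor d**2 - 1/2 splits as (d - a)(d - a') with a = (1/2)*sqrt(2), a' = -(1/2)*sqrt(2). At the order-1 pole a set g(d) = (d - a)*f(d) = [(d**2 - 16*d/39 + 17/27)/(d + 2)**2] / (d - a').
Simple pole: residue = g(a) at a = (1/2)*sqrt(2), which is -4468/17199 + (307/1274)*sqrt(2).
List the singular points by increasing real part (a conjugate pair: the negative imaginary part first).


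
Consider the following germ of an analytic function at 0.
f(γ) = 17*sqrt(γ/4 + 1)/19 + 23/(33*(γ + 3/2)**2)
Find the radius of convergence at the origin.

Denominator factor (γ + 3/2)^2: pole of order 2 at -3/2, modulus 3/2.
Branch term (17/19)*sqrt(1 - γ/(-4)): its argument vanishes at γ = -4, a square-root branch point, modulus 4.
The radius of convergence is the smallest modulus among the singular points: 3/2.

The radius of convergence is 3/2.


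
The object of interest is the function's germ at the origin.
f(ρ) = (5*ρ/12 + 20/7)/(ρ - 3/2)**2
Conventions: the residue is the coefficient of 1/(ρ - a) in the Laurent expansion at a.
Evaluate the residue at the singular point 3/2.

The residue is 5/12.

At the order-2 pole 3/2 set g(ρ) = (ρ - (3/2))^2*f(ρ) = 5*ρ/12 + 20/7.
Order-2 pole: residue = g'(a); g'(3/2) = 5/12, so the residue is 5/12.


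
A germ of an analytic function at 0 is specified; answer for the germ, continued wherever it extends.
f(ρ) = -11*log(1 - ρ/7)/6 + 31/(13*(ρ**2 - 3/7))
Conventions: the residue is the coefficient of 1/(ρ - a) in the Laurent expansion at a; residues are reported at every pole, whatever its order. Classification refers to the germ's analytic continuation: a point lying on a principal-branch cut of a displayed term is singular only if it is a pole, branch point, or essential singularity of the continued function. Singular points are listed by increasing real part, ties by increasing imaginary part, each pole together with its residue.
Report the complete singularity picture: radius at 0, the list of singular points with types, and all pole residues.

Denominator factor (ρ**2 - 3/7): discriminant 12/7, real irrational roots (1/7)*sqrt(21) and -(1/7)*sqrt(21); poles of order 1, moduli (1/7)*sqrt(21) and (1/7)*sqrt(21).
Branch term (-11/6)*log(1 - ρ/(7)): its argument vanishes at ρ = 7, a logarithmic branch point, modulus 7.
The radius of convergence is the smallest modulus among the singular points: (1/7)*sqrt(21).
The branch term is analytic at -(1/7)*sqrt(21) and contributes nothing to the residue; only the rational part matters.
The factor ρ**2 - 3/7 splits as (ρ - a)(ρ - a') with a = -(1/7)*sqrt(21), a' = (1/7)*sqrt(21). At the order-1 pole a set g(ρ) = (ρ - a)*(rational part) = [31/13] / (ρ - a').
Simple pole: residue = g(a) at a = -(1/7)*sqrt(21), which is -(31/78)*sqrt(21).
The branch term is analytic at (1/7)*sqrt(21) and contributes nothing to the residue; only the rational part matters.
The factor ρ**2 - 3/7 splits as (ρ - a)(ρ - a') with a = (1/7)*sqrt(21), a' = -(1/7)*sqrt(21). At the order-1 pole a set g(ρ) = (ρ - a)*(rational part) = [31/13] / (ρ - a').
Simple pole: residue = g(a) at a = (1/7)*sqrt(21), which is (31/78)*sqrt(21).
List the singular points by increasing real part (a conjugate pair: the negative imaginary part first).

Radius of convergence at 0: (1/7)*sqrt(21).
At -(1/7)*sqrt(21): a pole of order 1; residue -(31/78)*sqrt(21).
At (1/7)*sqrt(21): a pole of order 1; residue (31/78)*sqrt(21).
At 7: a logarithmic branch point.


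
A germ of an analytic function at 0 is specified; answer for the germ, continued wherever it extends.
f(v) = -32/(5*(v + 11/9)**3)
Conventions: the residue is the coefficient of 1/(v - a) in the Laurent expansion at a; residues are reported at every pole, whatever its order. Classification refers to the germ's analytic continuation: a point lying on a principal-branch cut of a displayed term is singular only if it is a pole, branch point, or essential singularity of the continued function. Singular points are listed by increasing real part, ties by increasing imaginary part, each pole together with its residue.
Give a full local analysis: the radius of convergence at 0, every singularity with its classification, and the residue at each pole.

Denominator factor (v + 11/9)^3: pole of order 3 at -11/9, modulus 11/9.
The radius of convergence is the smallest modulus among the singular points: 11/9.
At the order-3 pole -11/9 set g(v) = (v - (-11/9))^3*f(v) = -32/5.
Order-3 pole: residue = g''(a)/2; g''(-11/9) = 0, so the residue is 0.

Radius of convergence at 0: 11/9.
At -11/9: a pole of order 3; residue 0.


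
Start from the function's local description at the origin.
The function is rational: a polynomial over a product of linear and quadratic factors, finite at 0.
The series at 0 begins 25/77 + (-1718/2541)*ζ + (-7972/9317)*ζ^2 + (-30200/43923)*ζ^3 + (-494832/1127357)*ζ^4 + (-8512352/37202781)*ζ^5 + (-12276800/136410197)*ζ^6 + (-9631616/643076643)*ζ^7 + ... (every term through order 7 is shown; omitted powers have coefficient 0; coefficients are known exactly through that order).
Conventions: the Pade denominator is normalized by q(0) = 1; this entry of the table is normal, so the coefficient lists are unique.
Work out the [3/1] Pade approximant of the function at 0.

Taylor coefficients needed (read off): a_0 = 25/77, a_1 = -1718/2541, a_2 = -7972/9317, a_3 = -30200/43923, a_4 = -494832/1127357.
Write the denominator as Q(ζ) = 1 + q1*ζ. Requiring Q*f - P = O(ζ^5) with deg P <= 3 kills the coefficients of ζ^4..ζ^4 in Q*f:
  ζ^4: a_4 + q1*a_3 = 0, i.e. -494832/1127357 + (-30200/43923)*q1 = 0.
Solving this linear system: q1 = -185562/290675.
The numerator is Q*f truncated at degree 3: P0 = a_0 = 25/77; P1 = a_1 + q1*a_0 = -215692/244167; P2 = a_2 + q1*a_1 = -862768/2034725; P3 = a_3 + q1*a_2 = -862768/6104175.

The Pade approximant has numerator coefficients [25/77, -215692/244167, -862768/2034725, -862768/6104175]; denominator coefficients [1, -185562/290675].


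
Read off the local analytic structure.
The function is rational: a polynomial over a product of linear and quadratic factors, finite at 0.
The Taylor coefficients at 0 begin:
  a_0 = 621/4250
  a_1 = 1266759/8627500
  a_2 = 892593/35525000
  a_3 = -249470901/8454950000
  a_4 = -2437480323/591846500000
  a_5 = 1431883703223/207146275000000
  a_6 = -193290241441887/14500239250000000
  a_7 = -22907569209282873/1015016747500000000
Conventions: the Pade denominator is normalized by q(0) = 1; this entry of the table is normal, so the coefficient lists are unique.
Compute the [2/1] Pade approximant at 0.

Taylor coefficients needed (read off): a_0 = 621/4250, a_1 = 1266759/8627500, a_2 = 892593/35525000, a_3 = -249470901/8454950000.
Write the denominator as Q(z) = 1 + q1*z. Requiring Q*f - P = O(z^4) with deg P <= 2 kills the coefficients of z^3..z^3 in Q*f:
  z^3: a_3 + q1*a_2 = 0, i.e. -249470901/8454950000 + (892593/35525000)*q1 = 0.
Solving this linear system: q1 = 9239663/7868042.
The numerator is Q*f truncated at degree 2: P0 = a_0 = 621/4250; P1 = a_1 + q1*a_0 = 55139564754/173167174375; P2 = a_2 + q1*a_1 = 13157380368/66602759375.

The Pade approximant has numerator coefficients [621/4250, 55139564754/173167174375, 13157380368/66602759375]; denominator coefficients [1, 9239663/7868042].


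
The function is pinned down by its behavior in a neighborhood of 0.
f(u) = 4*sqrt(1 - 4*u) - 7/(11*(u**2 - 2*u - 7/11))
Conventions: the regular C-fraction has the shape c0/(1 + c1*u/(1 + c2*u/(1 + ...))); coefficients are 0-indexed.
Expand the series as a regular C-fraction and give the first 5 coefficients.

The regular C-fraction coefficients are [5, 78/35, -403/210, -82105/31434, 335136216/86029619].

Taylor coefficients (expand at 0): a_0 = 5, a_1 = -78/7, a_2 = 169/49, a_3 = -19524/343, a_4 = 255949/2401.
c0 = a_0 = 5. Peel one level at a time: if S = 1 + c*u/S' with S'(0) = 1, then c is the u-coefficient of S and S' = c*u/(S - 1).
S_1 = c0/f = 1 + (78/35)*u + (5239/1225)*u^2 + ...; c1 = 78/35.
S_2 = c1*u/(S_1 - 1) = 1 + (-403/210)*u + (-16421/3276)*u^2 + ...; c2 = -403/210.
S_3 = c2*u/(S_2 - 1) = 1 + (-82105/31434)*u + (279280180/27447121)*u^2 + ...; c3 = -82105/31434.
S_4 = c3*u/(S_3 - 1) = 1 + (335136216/86029619)*u + ...; c4 = 335136216/86029619.


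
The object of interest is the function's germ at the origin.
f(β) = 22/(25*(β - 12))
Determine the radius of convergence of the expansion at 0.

Denominator factor (β - 12): pole of order 1 at 12, modulus 12.
The radius of convergence is the smallest modulus among the singular points: 12.

The radius of convergence is 12.


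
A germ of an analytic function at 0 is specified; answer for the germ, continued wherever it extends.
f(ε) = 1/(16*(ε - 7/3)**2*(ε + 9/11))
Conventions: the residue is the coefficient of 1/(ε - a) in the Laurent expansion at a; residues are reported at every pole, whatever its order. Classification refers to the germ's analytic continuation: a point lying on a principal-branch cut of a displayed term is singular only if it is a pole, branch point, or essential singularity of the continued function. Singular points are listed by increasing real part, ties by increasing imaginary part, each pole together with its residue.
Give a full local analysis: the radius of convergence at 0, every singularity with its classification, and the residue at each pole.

Radius of convergence at 0: 9/11.
At -9/11: a pole of order 1; residue 1089/173056.
At 7/3: a pole of order 2; residue -1089/173056.

Denominator factor (ε + 9/11): pole of order 1 at -9/11, modulus 9/11.
Denominator factor (ε - 7/3)^2: pole of order 2 at 7/3, modulus 7/3.
The radius of convergence is the smallest modulus among the singular points: 9/11.
At the order-1 pole -9/11 set g(ε) = (ε - (-9/11))*f(ε) = 1/(16*(ε - 7/3)**2).
Simple pole: residue = g(a) at a = -9/11, which is 1089/173056.
At the order-2 pole 7/3 set g(ε) = (ε - (7/3))^2*f(ε) = 1/(16*(ε + 9/11)).
Order-2 pole: residue = g'(a); g'(7/3) = -1089/173056, so the residue is -1089/173056.
List the singular points by increasing real part (a conjugate pair: the negative imaginary part first).


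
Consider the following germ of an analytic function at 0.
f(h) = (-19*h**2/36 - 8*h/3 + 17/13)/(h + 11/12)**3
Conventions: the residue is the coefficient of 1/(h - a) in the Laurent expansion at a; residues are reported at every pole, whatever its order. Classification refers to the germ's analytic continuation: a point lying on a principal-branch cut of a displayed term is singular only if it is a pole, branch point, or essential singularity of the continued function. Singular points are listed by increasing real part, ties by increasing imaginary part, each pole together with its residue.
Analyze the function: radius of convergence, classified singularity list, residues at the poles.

Denominator factor (h + 11/12)^3: pole of order 3 at -11/12, modulus 11/12.
The radius of convergence is the smallest modulus among the singular points: 11/12.
At the order-3 pole -11/12 set g(h) = (h - (-11/12))^3*f(h) = -19*h**2/36 - 8*h/3 + 17/13.
Order-3 pole: residue = g''(a)/2; g''(-11/12) = -19/18, so the residue is -19/36.

Radius of convergence at 0: 11/12.
At -11/12: a pole of order 3; residue -19/36.


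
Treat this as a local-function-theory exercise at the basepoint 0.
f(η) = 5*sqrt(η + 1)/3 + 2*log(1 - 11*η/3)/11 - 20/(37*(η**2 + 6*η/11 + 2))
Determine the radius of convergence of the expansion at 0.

Denominator factor (η**2 + 6*η/11 + 2): discriminant -932/121, complex-conjugate roots (-3/11) + ((1/11)*sqrt(233))*i and (-3/11) - ((1/11)*sqrt(233))*i; poles of order 1, moduli sqrt(2) and sqrt(2).
Branch term (5/3)*sqrt(1 - η/(-1)): its argument vanishes at η = -1, a square-root branch point, modulus 1.
Branch term (2/11)*log(1 - η/(3/11)): its argument vanishes at η = 3/11, a logarithmic branch point, modulus 3/11.
The radius of convergence is the smallest modulus among the singular points: 3/11.

The radius of convergence is 3/11.


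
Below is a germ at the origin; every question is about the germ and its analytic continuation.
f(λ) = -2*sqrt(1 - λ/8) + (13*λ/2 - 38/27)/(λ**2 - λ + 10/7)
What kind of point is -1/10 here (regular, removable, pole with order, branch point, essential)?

The point is a regular point.

Denominator factors: λ**2 - λ + 10/7 = 1077/700 at λ = -1/10 — none vanishes.
Branch term sqrt(1 - λ/(8)): argument at -1/10 is 81/80, nonzero, so -1/10 is not its branch point (a point on a principal cut is still regular for the continued germ).
So the germ continues analytically to -1/10.


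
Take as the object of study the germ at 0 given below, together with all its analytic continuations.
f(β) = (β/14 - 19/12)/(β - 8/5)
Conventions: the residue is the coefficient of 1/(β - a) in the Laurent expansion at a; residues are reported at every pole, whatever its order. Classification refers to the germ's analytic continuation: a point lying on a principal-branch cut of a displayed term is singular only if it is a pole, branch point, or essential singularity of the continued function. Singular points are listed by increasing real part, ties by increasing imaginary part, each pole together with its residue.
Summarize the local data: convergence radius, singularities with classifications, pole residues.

Radius of convergence at 0: 8/5.
At 8/5: a pole of order 1; residue -617/420.

Denominator factor (β - 8/5): pole of order 1 at 8/5, modulus 8/5.
The radius of convergence is the smallest modulus among the singular points: 8/5.
At the order-1 pole 8/5 set g(β) = (β - (8/5))*f(β) = β/14 - 19/12.
Simple pole: residue = g(a) at a = 8/5, which is -617/420.


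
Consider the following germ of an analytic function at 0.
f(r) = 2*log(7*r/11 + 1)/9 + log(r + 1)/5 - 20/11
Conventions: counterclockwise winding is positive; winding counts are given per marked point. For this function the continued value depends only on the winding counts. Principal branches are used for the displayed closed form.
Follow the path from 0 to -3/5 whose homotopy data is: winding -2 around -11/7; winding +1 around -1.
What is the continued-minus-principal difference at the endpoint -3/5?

The rational part is single-valued and drops out of the difference; each branch term changes only by its own monodromy.
(1/5)*log(1 - r/(-1)): each positive loop around -1 adds 2*pi*i to the log, so winding +1 contributes (1/5)*(1)*2*pi*i = (2/5)*pi*i.
(2/9)*log(1 - r/(-11/7)): each positive loop around -11/7 adds 2*pi*i to the log, so winding -2 contributes (2/9)*(-2)*2*pi*i = -(8/9)*pi*i.
Summing the contributions at r = -3/5 gives -(22/45)*pi*i.

Continued minus principal equals -(22/45)*pi*i.


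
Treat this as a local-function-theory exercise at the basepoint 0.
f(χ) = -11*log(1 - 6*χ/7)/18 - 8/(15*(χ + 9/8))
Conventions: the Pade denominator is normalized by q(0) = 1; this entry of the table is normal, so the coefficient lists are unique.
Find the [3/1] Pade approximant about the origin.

Taylor coefficients needed (expand at 0): a_0 = -64/135, a_1 = 8039/8505, a_2 = -80419/535815, a_3 = 15569684/33756345, a_4 = -454032214/2126649735.
Write the denominator as Q(χ) = 1 + q1*χ. Requiring Q*f - P = O(χ^5) with deg P <= 3 kills the coefficients of χ^4..χ^4 in Q*f:
  χ^4: a_4 + q1*a_3 = 0, i.e. -454032214/2126649735 + (15569684/33756345)*q1 = 0.
Solving this linear system: q1 = 227016107/490445046.
The numerator is Q*f truncated at degree 3: P0 = a_0 = -64/135; P1 = a_1 + q1*a_0 = 59325079/81740841; P2 = a_2 + q1*a_1 = 2960329075/10299345966; P3 = a_3 + q1*a_2 = 9414825937/24031807254.

The Pade approximant has numerator coefficients [-64/135, 59325079/81740841, 2960329075/10299345966, 9414825937/24031807254]; denominator coefficients [1, 227016107/490445046].


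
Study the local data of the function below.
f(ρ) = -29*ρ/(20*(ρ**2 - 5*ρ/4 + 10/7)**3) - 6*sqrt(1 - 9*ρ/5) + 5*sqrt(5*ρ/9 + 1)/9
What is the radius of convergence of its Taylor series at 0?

Denominator factor (ρ**2 - 5*ρ/4 + 10/7)^3: discriminant -465/112, complex-conjugate roots (5/8) + ((1/56)*sqrt(3255))*i and (5/8) - ((1/56)*sqrt(3255))*i; poles of order 3, moduli (1/7)*sqrt(70) and (1/7)*sqrt(70).
Branch term (5/9)*sqrt(1 - ρ/(-9/5)): its argument vanishes at ρ = -9/5, a square-root branch point, modulus 9/5.
Branch term (-6)*sqrt(1 - ρ/(5/9)): its argument vanishes at ρ = 5/9, a square-root branch point, modulus 5/9.
The radius of convergence is the smallest modulus among the singular points: 5/9.

The radius of convergence is 5/9.


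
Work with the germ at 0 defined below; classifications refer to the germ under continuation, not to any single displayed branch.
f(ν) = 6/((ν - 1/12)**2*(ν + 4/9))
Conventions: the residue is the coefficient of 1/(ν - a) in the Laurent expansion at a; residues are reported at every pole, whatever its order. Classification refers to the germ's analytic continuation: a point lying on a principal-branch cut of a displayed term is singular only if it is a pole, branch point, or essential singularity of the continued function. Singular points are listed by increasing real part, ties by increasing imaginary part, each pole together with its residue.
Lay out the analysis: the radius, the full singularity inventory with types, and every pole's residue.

Radius of convergence at 0: 1/12.
At -4/9: a pole of order 1; residue 7776/361.
At 1/12: a pole of order 2; residue -7776/361.

Denominator factor (ν + 4/9): pole of order 1 at -4/9, modulus 4/9.
Denominator factor (ν - 1/12)^2: pole of order 2 at 1/12, modulus 1/12.
The radius of convergence is the smallest modulus among the singular points: 1/12.
At the order-1 pole -4/9 set g(ν) = (ν - (-4/9))*f(ν) = 6/(ν - 1/12)**2.
Simple pole: residue = g(a) at a = -4/9, which is 7776/361.
At the order-2 pole 1/12 set g(ν) = (ν - (1/12))^2*f(ν) = 6/(ν + 4/9).
Order-2 pole: residue = g'(a); g'(1/12) = -7776/361, so the residue is -7776/361.
List the singular points by increasing real part (a conjugate pair: the negative imaginary part first).


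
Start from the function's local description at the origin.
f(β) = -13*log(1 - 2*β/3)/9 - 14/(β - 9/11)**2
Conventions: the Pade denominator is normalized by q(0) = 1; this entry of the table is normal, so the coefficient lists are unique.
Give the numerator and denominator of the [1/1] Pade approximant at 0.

Taylor coefficients needed (expand at 0): a_0 = -1694/81, a_1 = -36566/729, a_2 = -204272/2187.
Write the denominator as Q(β) = 1 + q1*β. Requiring Q*f - P = O(β^3) with deg P <= 1 kills the coefficients of β^2..β^2 in Q*f:
  β^2: a_2 + q1*a_1 = 0, i.e. -204272/2187 + (-36566/729)*q1 = 0.
Solving this linear system: q1 = -102136/54849.
The numerator is Q*f truncated at degree 1: P0 = a_0 = -1694/81; P1 = a_1 + q1*a_0 = -149481026/13328307.

The Pade approximant has numerator coefficients [-1694/81, -149481026/13328307]; denominator coefficients [1, -102136/54849].


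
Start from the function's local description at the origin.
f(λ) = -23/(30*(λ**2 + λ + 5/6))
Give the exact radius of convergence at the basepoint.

Denominator factor (λ**2 + λ + 5/6): discriminant -7/3, complex-conjugate roots (-1/2) + ((1/6)*sqrt(21))*i and (-1/2) - ((1/6)*sqrt(21))*i; poles of order 1, moduli (1/6)*sqrt(30) and (1/6)*sqrt(30).
The radius of convergence is the smallest modulus among the singular points: (1/6)*sqrt(30).

The radius of convergence is (1/6)*sqrt(30).


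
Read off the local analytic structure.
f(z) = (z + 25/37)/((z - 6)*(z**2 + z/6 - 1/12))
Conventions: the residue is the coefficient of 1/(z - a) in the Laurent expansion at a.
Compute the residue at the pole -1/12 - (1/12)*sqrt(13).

The factor z**2 + z/6 - 1/12 splits as (z - a)(z - a') with a = -1/12 - (1/12)*sqrt(13), a' = -1/12 + (1/12)*sqrt(13). At the order-1 pole a set g(z) = (z - a)*f(z) = [(z + 25/37)/(z - 6)] / (z - a').
Simple pole: residue = g(a) at a = -1/12 - (1/12)*sqrt(13), which is -1482/16391 + (9840/213083)*sqrt(13).

The residue is -1482/16391 + (9840/213083)*sqrt(13).


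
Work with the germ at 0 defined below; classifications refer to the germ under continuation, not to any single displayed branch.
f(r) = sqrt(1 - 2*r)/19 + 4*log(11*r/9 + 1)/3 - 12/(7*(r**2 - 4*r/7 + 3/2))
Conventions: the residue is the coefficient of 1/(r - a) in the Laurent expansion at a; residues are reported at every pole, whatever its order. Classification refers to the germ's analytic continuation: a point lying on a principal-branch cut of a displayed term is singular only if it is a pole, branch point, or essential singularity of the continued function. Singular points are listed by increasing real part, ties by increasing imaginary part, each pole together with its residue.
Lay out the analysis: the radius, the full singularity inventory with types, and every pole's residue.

Radius of convergence at 0: 1/2.
At -9/11: a logarithmic branch point.
At (2/7) - ((1/14)*sqrt(278))*i: a pole of order 1; residue -((6/139)*sqrt(278))*i.
At (2/7) + ((1/14)*sqrt(278))*i: a pole of order 1; residue ((6/139)*sqrt(278))*i.
At 1/2: an algebraic (square-root) branch point.

Denominator factor (r**2 - 4*r/7 + 3/2): discriminant -278/49, complex-conjugate roots (2/7) + ((1/14)*sqrt(278))*i and (2/7) - ((1/14)*sqrt(278))*i; poles of order 1, moduli (1/2)*sqrt(6) and (1/2)*sqrt(6).
Branch term (4/3)*log(1 - r/(-9/11)): its argument vanishes at r = -9/11, a logarithmic branch point, modulus 9/11.
Branch term (1/19)*sqrt(1 - r/(1/2)): its argument vanishes at r = 1/2, a square-root branch point, modulus 1/2.
The radius of convergence is the smallest modulus among the singular points: 1/2.
The branch terms are analytic at (2/7) - ((1/14)*sqrt(278))*i and contribute nothing to the residue; only the rational part matters.
The factor r**2 - 4*r/7 + 3/2 splits as (r - a)(r - a') with a = (2/7) - ((1/14)*sqrt(278))*i, a' = (2/7) + ((1/14)*sqrt(278))*i. At the order-1 pole a set g(r) = (r - a)*(rational part) = [-12/7] / (r - a').
Simple pole: residue = g(a) at a = (2/7) - ((1/14)*sqrt(278))*i, which is -((6/139)*sqrt(278))*i.
The branch terms are analytic at (2/7) + ((1/14)*sqrt(278))*i and contribute nothing to the residue; only the rational part matters.
The factor r**2 - 4*r/7 + 3/2 splits as (r - a)(r - a') with a = (2/7) + ((1/14)*sqrt(278))*i, a' = (2/7) - ((1/14)*sqrt(278))*i. At the order-1 pole a set g(r) = (r - a)*(rational part) = [-12/7] / (r - a').
Simple pole: residue = g(a) at a = (2/7) + ((1/14)*sqrt(278))*i, which is ((6/139)*sqrt(278))*i.
List the singular points by increasing real part (a conjugate pair: the negative imaginary part first).
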